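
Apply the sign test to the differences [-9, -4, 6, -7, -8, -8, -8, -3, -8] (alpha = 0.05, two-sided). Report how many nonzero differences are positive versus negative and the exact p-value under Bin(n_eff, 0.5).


Step 1: Discard zero differences. Original n = 9; n_eff = number of nonzero differences = 9.
Nonzero differences (with sign): -9, -4, +6, -7, -8, -8, -8, -3, -8
Step 2: Count signs: positive = 1, negative = 8.
Step 3: Under H0: P(positive) = 0.5, so the number of positives S ~ Bin(9, 0.5).
Step 4: Two-sided exact p-value = sum of Bin(9,0.5) probabilities at or below the observed probability = 0.039062.
Step 5: alpha = 0.05. reject H0.

n_eff = 9, pos = 1, neg = 8, p = 0.039062, reject H0.


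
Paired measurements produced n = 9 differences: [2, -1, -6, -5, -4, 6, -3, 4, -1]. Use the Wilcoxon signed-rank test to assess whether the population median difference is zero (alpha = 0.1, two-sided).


Step 1: Drop any zero differences (none here) and take |d_i|.
|d| = [2, 1, 6, 5, 4, 6, 3, 4, 1]
Step 2: Midrank |d_i| (ties get averaged ranks).
ranks: |2|->3, |1|->1.5, |6|->8.5, |5|->7, |4|->5.5, |6|->8.5, |3|->4, |4|->5.5, |1|->1.5
Step 3: Attach original signs; sum ranks with positive sign and with negative sign.
W+ = 3 + 8.5 + 5.5 = 17
W- = 1.5 + 8.5 + 7 + 5.5 + 4 + 1.5 = 28
(Check: W+ + W- = 45 should equal n(n+1)/2 = 45.)
Step 4: Test statistic W = min(W+, W-) = 17.
Step 5: Ties in |d|, so use the tie-corrected normal approximation.
        E[W] = n(n+1)/4 = 9*10/4 = 22.5.
        Tie groups: |d|=1 (t=2), |d|=4 (t=2), |d|=6 (t=2); sum(t^3 - t) = 18.
        Var[W] = n(n+1)(2n+1)/24 - sum(t^3-t)/48 = 1710/24 - 18/48 = 70.875.
        z = (W - E[W]) / sqrt(Var[W]) = (17 - 22.5) / 8.4187 = -0.6533.
        Two-sided p = 2*Phi(z) = 0.513560.
Step 6: alpha = 0.1. fail to reject H0.

W+ = 17, W- = 28, W = min = 17, p = 0.513560, fail to reject H0.


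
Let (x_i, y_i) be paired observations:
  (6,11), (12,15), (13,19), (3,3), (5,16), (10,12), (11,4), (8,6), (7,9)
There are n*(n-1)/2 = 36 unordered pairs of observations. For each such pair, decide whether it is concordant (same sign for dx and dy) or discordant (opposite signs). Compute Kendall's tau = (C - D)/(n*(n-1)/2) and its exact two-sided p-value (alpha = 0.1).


Step 1: Enumerate the 36 unordered pairs (i,j) with i<j and classify each by sign(x_j-x_i) * sign(y_j-y_i).
  (1,2):dx=+6,dy=+4->C; (1,3):dx=+7,dy=+8->C; (1,4):dx=-3,dy=-8->C; (1,5):dx=-1,dy=+5->D
  (1,6):dx=+4,dy=+1->C; (1,7):dx=+5,dy=-7->D; (1,8):dx=+2,dy=-5->D; (1,9):dx=+1,dy=-2->D
  (2,3):dx=+1,dy=+4->C; (2,4):dx=-9,dy=-12->C; (2,5):dx=-7,dy=+1->D; (2,6):dx=-2,dy=-3->C
  (2,7):dx=-1,dy=-11->C; (2,8):dx=-4,dy=-9->C; (2,9):dx=-5,dy=-6->C; (3,4):dx=-10,dy=-16->C
  (3,5):dx=-8,dy=-3->C; (3,6):dx=-3,dy=-7->C; (3,7):dx=-2,dy=-15->C; (3,8):dx=-5,dy=-13->C
  (3,9):dx=-6,dy=-10->C; (4,5):dx=+2,dy=+13->C; (4,6):dx=+7,dy=+9->C; (4,7):dx=+8,dy=+1->C
  (4,8):dx=+5,dy=+3->C; (4,9):dx=+4,dy=+6->C; (5,6):dx=+5,dy=-4->D; (5,7):dx=+6,dy=-12->D
  (5,8):dx=+3,dy=-10->D; (5,9):dx=+2,dy=-7->D; (6,7):dx=+1,dy=-8->D; (6,8):dx=-2,dy=-6->C
  (6,9):dx=-3,dy=-3->C; (7,8):dx=-3,dy=+2->D; (7,9):dx=-4,dy=+5->D; (8,9):dx=-1,dy=+3->D
Step 2: C = 23, D = 13, total pairs = 36.
Step 3: tau = (C - D)/(n(n-1)/2) = (23 - 13)/36 = 0.277778.
Step 4: Exact two-sided p-value (enumerate n! = 362880 permutations of y under H0): p = 0.358488.
Step 5: alpha = 0.1. fail to reject H0.

tau_b = 0.2778 (C=23, D=13), p = 0.358488, fail to reject H0.


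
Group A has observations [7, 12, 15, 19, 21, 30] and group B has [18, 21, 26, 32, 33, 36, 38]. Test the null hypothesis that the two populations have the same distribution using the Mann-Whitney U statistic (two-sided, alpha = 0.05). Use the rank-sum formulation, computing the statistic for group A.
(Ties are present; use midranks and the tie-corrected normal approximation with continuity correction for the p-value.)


Step 1: Combine and sort all 13 observations; assign midranks.
sorted (value, group): (7,X), (12,X), (15,X), (18,Y), (19,X), (21,X), (21,Y), (26,Y), (30,X), (32,Y), (33,Y), (36,Y), (38,Y)
ranks: 7->1, 12->2, 15->3, 18->4, 19->5, 21->6.5, 21->6.5, 26->8, 30->9, 32->10, 33->11, 36->12, 38->13
Step 2: Rank sum for X: R1 = 1 + 2 + 3 + 5 + 6.5 + 9 = 26.5.
Step 3: U_X = R1 - n1(n1+1)/2 = 26.5 - 6*7/2 = 26.5 - 21 = 5.5.
       U_Y = n1*n2 - U_X = 42 - 5.5 = 36.5.
Step 4: Ties are present, so use the tie-corrected normal approximation (with continuity correction) for the p-value.
Step 5: p-value = 0.031888; compare to alpha = 0.05. reject H0.

U_X = 5.5, p = 0.031888, reject H0 at alpha = 0.05.


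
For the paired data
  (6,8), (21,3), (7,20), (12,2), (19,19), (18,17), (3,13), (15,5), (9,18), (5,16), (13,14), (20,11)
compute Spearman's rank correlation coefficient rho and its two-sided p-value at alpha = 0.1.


Step 1: Rank x and y separately (midranks; no ties here).
rank(x): 6->3, 21->12, 7->4, 12->6, 19->10, 18->9, 3->1, 15->8, 9->5, 5->2, 13->7, 20->11
rank(y): 8->4, 3->2, 20->12, 2->1, 19->11, 17->9, 13->6, 5->3, 18->10, 16->8, 14->7, 11->5
Step 2: d_i = R_x(i) - R_y(i); compute d_i^2.
  (3-4)^2=1, (12-2)^2=100, (4-12)^2=64, (6-1)^2=25, (10-11)^2=1, (9-9)^2=0, (1-6)^2=25, (8-3)^2=25, (5-10)^2=25, (2-8)^2=36, (7-7)^2=0, (11-5)^2=36
sum(d^2) = 338.
Step 3: rho = 1 - 6*338 / (12*(12^2 - 1)) = 1 - 2028/1716 = -0.181818.
Step 4: Under H0, t = rho * sqrt((n-2)/(1-rho^2)) = -0.5847 ~ t(10).
Step 5: Two-sided p-value from the t-distribution with 10 df = 0.571701.
Step 6: alpha = 0.1. fail to reject H0.

rho = -0.1818, p = 0.571701, fail to reject H0 at alpha = 0.1.


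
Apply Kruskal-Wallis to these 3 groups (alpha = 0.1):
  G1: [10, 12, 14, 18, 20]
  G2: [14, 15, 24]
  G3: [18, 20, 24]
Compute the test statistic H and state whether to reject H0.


Step 1: Combine all N = 11 observations and assign midranks.
sorted (value, group, rank): (10,G1,1), (12,G1,2), (14,G1,3.5), (14,G2,3.5), (15,G2,5), (18,G1,6.5), (18,G3,6.5), (20,G1,8.5), (20,G3,8.5), (24,G2,10.5), (24,G3,10.5)
Step 2: Sum ranks within each group.
R_1 = 21.5 (n_1 = 5)
R_2 = 19 (n_2 = 3)
R_3 = 25.5 (n_3 = 3)
Step 3: H = 12/(N(N+1)) * sum(R_i^2/n_i) - 3(N+1)
     = 12/(11*12) * (21.5^2/5 + 19^2/3 + 25.5^2/3) - 3*12
     = 0.090909 * 429.533 - 36
     = 3.048485.
Step 4: Ties present; correction factor C = 1 - 24/(11^3 - 11) = 0.981818. Corrected H = 3.048485 / 0.981818 = 3.104938.
Step 5: Under H0, H ~ chi^2(2); p-value = 0.211725.
Step 6: alpha = 0.1. fail to reject H0.

H = 3.1049, df = 2, p = 0.211725, fail to reject H0.


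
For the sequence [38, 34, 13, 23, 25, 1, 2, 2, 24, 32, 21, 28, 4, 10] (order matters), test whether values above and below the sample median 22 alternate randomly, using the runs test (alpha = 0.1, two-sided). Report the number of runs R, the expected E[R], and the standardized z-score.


Step 1: Compute median = 22; label A = above, B = below.
Labels in order: AABAABBBAABABB  (n_A = 7, n_B = 7)
Step 2: Count runs R = 8.
Step 3: Under H0 (random ordering), E[R] = 2*n_A*n_B/(n_A+n_B) + 1 = 2*7*7/14 + 1 = 8.0000.
        Var[R] = 2*n_A*n_B*(2*n_A*n_B - n_A - n_B) / ((n_A+n_B)^2 * (n_A+n_B-1)) = 8232/2548 = 3.2308.
        SD[R] = 1.7974.
Step 4: R = E[R], so z = 0 with no continuity correction.
Step 5: Two-sided p-value via normal approximation = 2*(1 - Phi(|z|)) = 1.000000.
Step 6: alpha = 0.1. fail to reject H0.

R = 8, z = 0.0000, p = 1.000000, fail to reject H0.


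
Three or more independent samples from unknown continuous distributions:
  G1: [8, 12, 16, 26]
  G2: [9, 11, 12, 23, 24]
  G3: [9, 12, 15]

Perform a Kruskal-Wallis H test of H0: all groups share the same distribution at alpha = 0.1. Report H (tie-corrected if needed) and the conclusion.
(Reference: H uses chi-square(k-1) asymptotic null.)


Step 1: Combine all N = 12 observations and assign midranks.
sorted (value, group, rank): (8,G1,1), (9,G2,2.5), (9,G3,2.5), (11,G2,4), (12,G1,6), (12,G2,6), (12,G3,6), (15,G3,8), (16,G1,9), (23,G2,10), (24,G2,11), (26,G1,12)
Step 2: Sum ranks within each group.
R_1 = 28 (n_1 = 4)
R_2 = 33.5 (n_2 = 5)
R_3 = 16.5 (n_3 = 3)
Step 3: H = 12/(N(N+1)) * sum(R_i^2/n_i) - 3(N+1)
     = 12/(12*13) * (28^2/4 + 33.5^2/5 + 16.5^2/3) - 3*13
     = 0.076923 * 511.2 - 39
     = 0.323077.
Step 4: Ties present; correction factor C = 1 - 30/(12^3 - 12) = 0.982517. Corrected H = 0.323077 / 0.982517 = 0.328826.
Step 5: Under H0, H ~ chi^2(2); p-value = 0.848392.
Step 6: alpha = 0.1. fail to reject H0.

H = 0.3288, df = 2, p = 0.848392, fail to reject H0.


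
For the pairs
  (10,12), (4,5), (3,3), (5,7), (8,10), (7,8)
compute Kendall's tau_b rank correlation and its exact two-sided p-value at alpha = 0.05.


Step 1: Enumerate the 15 unordered pairs (i,j) with i<j and classify each by sign(x_j-x_i) * sign(y_j-y_i).
  (1,2):dx=-6,dy=-7->C; (1,3):dx=-7,dy=-9->C; (1,4):dx=-5,dy=-5->C; (1,5):dx=-2,dy=-2->C
  (1,6):dx=-3,dy=-4->C; (2,3):dx=-1,dy=-2->C; (2,4):dx=+1,dy=+2->C; (2,5):dx=+4,dy=+5->C
  (2,6):dx=+3,dy=+3->C; (3,4):dx=+2,dy=+4->C; (3,5):dx=+5,dy=+7->C; (3,6):dx=+4,dy=+5->C
  (4,5):dx=+3,dy=+3->C; (4,6):dx=+2,dy=+1->C; (5,6):dx=-1,dy=-2->C
Step 2: C = 15, D = 0, total pairs = 15.
Step 3: tau = (C - D)/(n(n-1)/2) = (15 - 0)/15 = 1.000000.
Step 4: Exact two-sided p-value (enumerate n! = 720 permutations of y under H0): p = 0.002778.
Step 5: alpha = 0.05. reject H0.

tau_b = 1.0000 (C=15, D=0), p = 0.002778, reject H0.


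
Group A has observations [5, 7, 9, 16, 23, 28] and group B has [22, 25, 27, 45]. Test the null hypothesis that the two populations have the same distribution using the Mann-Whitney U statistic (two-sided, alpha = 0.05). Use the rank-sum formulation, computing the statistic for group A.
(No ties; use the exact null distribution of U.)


Step 1: Combine and sort all 10 observations; assign midranks.
sorted (value, group): (5,X), (7,X), (9,X), (16,X), (22,Y), (23,X), (25,Y), (27,Y), (28,X), (45,Y)
ranks: 5->1, 7->2, 9->3, 16->4, 22->5, 23->6, 25->7, 27->8, 28->9, 45->10
Step 2: Rank sum for X: R1 = 1 + 2 + 3 + 4 + 6 + 9 = 25.
Step 3: U_X = R1 - n1(n1+1)/2 = 25 - 6*7/2 = 25 - 21 = 4.
       U_Y = n1*n2 - U_X = 24 - 4 = 20.
Step 4: No ties, so the exact null distribution of U (based on enumerating the C(10,6) = 210 equally likely rank assignments) gives the two-sided p-value.
Step 5: p-value = 0.114286; compare to alpha = 0.05. fail to reject H0.

U_X = 4, p = 0.114286, fail to reject H0 at alpha = 0.05.


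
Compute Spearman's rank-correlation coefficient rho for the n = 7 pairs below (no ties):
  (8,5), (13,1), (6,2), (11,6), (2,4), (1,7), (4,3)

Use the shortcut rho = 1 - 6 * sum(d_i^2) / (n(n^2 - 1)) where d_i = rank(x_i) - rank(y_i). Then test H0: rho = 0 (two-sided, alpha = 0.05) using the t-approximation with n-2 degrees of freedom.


Step 1: Rank x and y separately (midranks; no ties here).
rank(x): 8->5, 13->7, 6->4, 11->6, 2->2, 1->1, 4->3
rank(y): 5->5, 1->1, 2->2, 6->6, 4->4, 7->7, 3->3
Step 2: d_i = R_x(i) - R_y(i); compute d_i^2.
  (5-5)^2=0, (7-1)^2=36, (4-2)^2=4, (6-6)^2=0, (2-4)^2=4, (1-7)^2=36, (3-3)^2=0
sum(d^2) = 80.
Step 3: rho = 1 - 6*80 / (7*(7^2 - 1)) = 1 - 480/336 = -0.428571.
Step 4: Under H0, t = rho * sqrt((n-2)/(1-rho^2)) = -1.0607 ~ t(5).
Step 5: Two-sided p-value from the t-distribution with 5 df = 0.337368.
Step 6: alpha = 0.05. fail to reject H0.

rho = -0.4286, p = 0.337368, fail to reject H0 at alpha = 0.05.


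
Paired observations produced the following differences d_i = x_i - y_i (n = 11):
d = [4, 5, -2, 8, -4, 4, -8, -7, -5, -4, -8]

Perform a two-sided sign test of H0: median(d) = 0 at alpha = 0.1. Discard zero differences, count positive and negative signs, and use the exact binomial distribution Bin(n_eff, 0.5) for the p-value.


Step 1: Discard zero differences. Original n = 11; n_eff = number of nonzero differences = 11.
Nonzero differences (with sign): +4, +5, -2, +8, -4, +4, -8, -7, -5, -4, -8
Step 2: Count signs: positive = 4, negative = 7.
Step 3: Under H0: P(positive) = 0.5, so the number of positives S ~ Bin(11, 0.5).
Step 4: Two-sided exact p-value = sum of Bin(11,0.5) probabilities at or below the observed probability = 0.548828.
Step 5: alpha = 0.1. fail to reject H0.

n_eff = 11, pos = 4, neg = 7, p = 0.548828, fail to reject H0.


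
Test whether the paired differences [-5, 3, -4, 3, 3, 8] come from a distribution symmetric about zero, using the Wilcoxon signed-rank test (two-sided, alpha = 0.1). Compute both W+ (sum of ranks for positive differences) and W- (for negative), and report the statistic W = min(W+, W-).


Step 1: Drop any zero differences (none here) and take |d_i|.
|d| = [5, 3, 4, 3, 3, 8]
Step 2: Midrank |d_i| (ties get averaged ranks).
ranks: |5|->5, |3|->2, |4|->4, |3|->2, |3|->2, |8|->6
Step 3: Attach original signs; sum ranks with positive sign and with negative sign.
W+ = 2 + 2 + 2 + 6 = 12
W- = 5 + 4 = 9
(Check: W+ + W- = 21 should equal n(n+1)/2 = 21.)
Step 4: Test statistic W = min(W+, W-) = 9.
Step 5: Ties in |d|, so use the tie-corrected normal approximation.
        E[W] = n(n+1)/4 = 6*7/4 = 10.5.
        Tie groups: |d|=3 (t=3); sum(t^3 - t) = 24.
        Var[W] = n(n+1)(2n+1)/24 - sum(t^3-t)/48 = 546/24 - 24/48 = 22.25.
        z = (W - E[W]) / sqrt(Var[W]) = (9 - 10.5) / 4.7170 = -0.3180.
        Two-sided p = 2*Phi(z) = 0.750485.
Step 6: alpha = 0.1. fail to reject H0.

W+ = 12, W- = 9, W = min = 9, p = 0.750485, fail to reject H0.


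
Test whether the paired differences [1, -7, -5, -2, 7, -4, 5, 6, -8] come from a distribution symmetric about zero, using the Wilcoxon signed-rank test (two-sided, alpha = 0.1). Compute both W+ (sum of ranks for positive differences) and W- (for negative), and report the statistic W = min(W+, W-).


Step 1: Drop any zero differences (none here) and take |d_i|.
|d| = [1, 7, 5, 2, 7, 4, 5, 6, 8]
Step 2: Midrank |d_i| (ties get averaged ranks).
ranks: |1|->1, |7|->7.5, |5|->4.5, |2|->2, |7|->7.5, |4|->3, |5|->4.5, |6|->6, |8|->9
Step 3: Attach original signs; sum ranks with positive sign and with negative sign.
W+ = 1 + 7.5 + 4.5 + 6 = 19
W- = 7.5 + 4.5 + 2 + 3 + 9 = 26
(Check: W+ + W- = 45 should equal n(n+1)/2 = 45.)
Step 4: Test statistic W = min(W+, W-) = 19.
Step 5: Ties in |d|, so use the tie-corrected normal approximation.
        E[W] = n(n+1)/4 = 9*10/4 = 22.5.
        Tie groups: |d|=5 (t=2), |d|=7 (t=2); sum(t^3 - t) = 12.
        Var[W] = n(n+1)(2n+1)/24 - sum(t^3-t)/48 = 1710/24 - 12/48 = 71.
        z = (W - E[W]) / sqrt(Var[W]) = (19 - 22.5) / 8.4261 = -0.4154.
        Two-sided p = 2*Phi(z) = 0.677868.
Step 6: alpha = 0.1. fail to reject H0.

W+ = 19, W- = 26, W = min = 19, p = 0.677868, fail to reject H0.


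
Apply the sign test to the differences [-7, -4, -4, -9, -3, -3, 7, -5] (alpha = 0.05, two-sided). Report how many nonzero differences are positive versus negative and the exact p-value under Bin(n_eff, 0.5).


Step 1: Discard zero differences. Original n = 8; n_eff = number of nonzero differences = 8.
Nonzero differences (with sign): -7, -4, -4, -9, -3, -3, +7, -5
Step 2: Count signs: positive = 1, negative = 7.
Step 3: Under H0: P(positive) = 0.5, so the number of positives S ~ Bin(8, 0.5).
Step 4: Two-sided exact p-value = sum of Bin(8,0.5) probabilities at or below the observed probability = 0.070312.
Step 5: alpha = 0.05. fail to reject H0.

n_eff = 8, pos = 1, neg = 7, p = 0.070312, fail to reject H0.


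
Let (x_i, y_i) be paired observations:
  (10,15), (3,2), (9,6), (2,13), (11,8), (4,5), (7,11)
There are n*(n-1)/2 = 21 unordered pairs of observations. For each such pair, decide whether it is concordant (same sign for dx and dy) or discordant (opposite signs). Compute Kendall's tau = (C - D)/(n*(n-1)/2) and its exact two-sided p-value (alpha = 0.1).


Step 1: Enumerate the 21 unordered pairs (i,j) with i<j and classify each by sign(x_j-x_i) * sign(y_j-y_i).
  (1,2):dx=-7,dy=-13->C; (1,3):dx=-1,dy=-9->C; (1,4):dx=-8,dy=-2->C; (1,5):dx=+1,dy=-7->D
  (1,6):dx=-6,dy=-10->C; (1,7):dx=-3,dy=-4->C; (2,3):dx=+6,dy=+4->C; (2,4):dx=-1,dy=+11->D
  (2,5):dx=+8,dy=+6->C; (2,6):dx=+1,dy=+3->C; (2,7):dx=+4,dy=+9->C; (3,4):dx=-7,dy=+7->D
  (3,5):dx=+2,dy=+2->C; (3,6):dx=-5,dy=-1->C; (3,7):dx=-2,dy=+5->D; (4,5):dx=+9,dy=-5->D
  (4,6):dx=+2,dy=-8->D; (4,7):dx=+5,dy=-2->D; (5,6):dx=-7,dy=-3->C; (5,7):dx=-4,dy=+3->D
  (6,7):dx=+3,dy=+6->C
Step 2: C = 13, D = 8, total pairs = 21.
Step 3: tau = (C - D)/(n(n-1)/2) = (13 - 8)/21 = 0.238095.
Step 4: Exact two-sided p-value (enumerate n! = 5040 permutations of y under H0): p = 0.561905.
Step 5: alpha = 0.1. fail to reject H0.

tau_b = 0.2381 (C=13, D=8), p = 0.561905, fail to reject H0.


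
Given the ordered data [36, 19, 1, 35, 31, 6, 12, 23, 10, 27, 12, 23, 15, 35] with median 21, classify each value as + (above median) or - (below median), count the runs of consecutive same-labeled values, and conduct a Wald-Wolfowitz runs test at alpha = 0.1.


Step 1: Compute median = 21; label A = above, B = below.
Labels in order: ABBAABBABABABA  (n_A = 7, n_B = 7)
Step 2: Count runs R = 11.
Step 3: Under H0 (random ordering), E[R] = 2*n_A*n_B/(n_A+n_B) + 1 = 2*7*7/14 + 1 = 8.0000.
        Var[R] = 2*n_A*n_B*(2*n_A*n_B - n_A - n_B) / ((n_A+n_B)^2 * (n_A+n_B-1)) = 8232/2548 = 3.2308.
        SD[R] = 1.7974.
Step 4: Continuity-corrected z = (R - 0.5 - E[R]) / SD[R] = (11 - 0.5 - 8.0000) / 1.7974 = 1.3909.
Step 5: Two-sided p-value via normal approximation = 2*(1 - Phi(|z|)) = 0.164264.
Step 6: alpha = 0.1. fail to reject H0.

R = 11, z = 1.3909, p = 0.164264, fail to reject H0.


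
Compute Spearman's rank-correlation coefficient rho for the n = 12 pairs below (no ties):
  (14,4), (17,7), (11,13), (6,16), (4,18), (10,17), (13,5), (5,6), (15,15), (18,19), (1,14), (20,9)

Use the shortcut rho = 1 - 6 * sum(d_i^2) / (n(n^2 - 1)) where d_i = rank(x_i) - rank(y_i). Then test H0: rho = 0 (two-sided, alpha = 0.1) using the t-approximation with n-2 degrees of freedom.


Step 1: Rank x and y separately (midranks; no ties here).
rank(x): 14->8, 17->10, 11->6, 6->4, 4->2, 10->5, 13->7, 5->3, 15->9, 18->11, 1->1, 20->12
rank(y): 4->1, 7->4, 13->6, 16->9, 18->11, 17->10, 5->2, 6->3, 15->8, 19->12, 14->7, 9->5
Step 2: d_i = R_x(i) - R_y(i); compute d_i^2.
  (8-1)^2=49, (10-4)^2=36, (6-6)^2=0, (4-9)^2=25, (2-11)^2=81, (5-10)^2=25, (7-2)^2=25, (3-3)^2=0, (9-8)^2=1, (11-12)^2=1, (1-7)^2=36, (12-5)^2=49
sum(d^2) = 328.
Step 3: rho = 1 - 6*328 / (12*(12^2 - 1)) = 1 - 1968/1716 = -0.146853.
Step 4: Under H0, t = rho * sqrt((n-2)/(1-rho^2)) = -0.4695 ~ t(10).
Step 5: Two-sided p-value from the t-distribution with 10 df = 0.648796.
Step 6: alpha = 0.1. fail to reject H0.

rho = -0.1469, p = 0.648796, fail to reject H0 at alpha = 0.1.


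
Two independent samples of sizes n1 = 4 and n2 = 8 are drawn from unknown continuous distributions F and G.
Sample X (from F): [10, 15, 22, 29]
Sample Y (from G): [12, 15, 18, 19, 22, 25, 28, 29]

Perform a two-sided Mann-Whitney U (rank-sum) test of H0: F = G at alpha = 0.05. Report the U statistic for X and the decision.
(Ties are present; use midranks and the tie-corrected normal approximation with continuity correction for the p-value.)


Step 1: Combine and sort all 12 observations; assign midranks.
sorted (value, group): (10,X), (12,Y), (15,X), (15,Y), (18,Y), (19,Y), (22,X), (22,Y), (25,Y), (28,Y), (29,X), (29,Y)
ranks: 10->1, 12->2, 15->3.5, 15->3.5, 18->5, 19->6, 22->7.5, 22->7.5, 25->9, 28->10, 29->11.5, 29->11.5
Step 2: Rank sum for X: R1 = 1 + 3.5 + 7.5 + 11.5 = 23.5.
Step 3: U_X = R1 - n1(n1+1)/2 = 23.5 - 4*5/2 = 23.5 - 10 = 13.5.
       U_Y = n1*n2 - U_X = 32 - 13.5 = 18.5.
Step 4: Ties are present, so use the tie-corrected normal approximation (with continuity correction) for the p-value.
Step 5: p-value = 0.732743; compare to alpha = 0.05. fail to reject H0.

U_X = 13.5, p = 0.732743, fail to reject H0 at alpha = 0.05.


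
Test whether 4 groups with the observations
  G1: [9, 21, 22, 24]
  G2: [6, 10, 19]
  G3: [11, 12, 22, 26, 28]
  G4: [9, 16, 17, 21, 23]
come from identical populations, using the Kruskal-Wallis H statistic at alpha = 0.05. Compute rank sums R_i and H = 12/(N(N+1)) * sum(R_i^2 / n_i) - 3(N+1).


Step 1: Combine all N = 17 observations and assign midranks.
sorted (value, group, rank): (6,G2,1), (9,G1,2.5), (9,G4,2.5), (10,G2,4), (11,G3,5), (12,G3,6), (16,G4,7), (17,G4,8), (19,G2,9), (21,G1,10.5), (21,G4,10.5), (22,G1,12.5), (22,G3,12.5), (23,G4,14), (24,G1,15), (26,G3,16), (28,G3,17)
Step 2: Sum ranks within each group.
R_1 = 40.5 (n_1 = 4)
R_2 = 14 (n_2 = 3)
R_3 = 56.5 (n_3 = 5)
R_4 = 42 (n_4 = 5)
Step 3: H = 12/(N(N+1)) * sum(R_i^2/n_i) - 3(N+1)
     = 12/(17*18) * (40.5^2/4 + 14^2/3 + 56.5^2/5 + 42^2/5) - 3*18
     = 0.039216 * 1466.65 - 54
     = 3.515523.
Step 4: Ties present; correction factor C = 1 - 18/(17^3 - 17) = 0.996324. Corrected H = 3.515523 / 0.996324 = 3.528495.
Step 5: Under H0, H ~ chi^2(3); p-value = 0.317085.
Step 6: alpha = 0.05. fail to reject H0.

H = 3.5285, df = 3, p = 0.317085, fail to reject H0.


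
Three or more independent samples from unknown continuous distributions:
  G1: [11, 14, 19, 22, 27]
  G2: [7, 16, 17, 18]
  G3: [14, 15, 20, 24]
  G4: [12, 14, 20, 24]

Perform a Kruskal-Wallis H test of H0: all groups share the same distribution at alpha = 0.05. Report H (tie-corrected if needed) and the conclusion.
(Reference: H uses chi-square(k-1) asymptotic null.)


Step 1: Combine all N = 17 observations and assign midranks.
sorted (value, group, rank): (7,G2,1), (11,G1,2), (12,G4,3), (14,G1,5), (14,G3,5), (14,G4,5), (15,G3,7), (16,G2,8), (17,G2,9), (18,G2,10), (19,G1,11), (20,G3,12.5), (20,G4,12.5), (22,G1,14), (24,G3,15.5), (24,G4,15.5), (27,G1,17)
Step 2: Sum ranks within each group.
R_1 = 49 (n_1 = 5)
R_2 = 28 (n_2 = 4)
R_3 = 40 (n_3 = 4)
R_4 = 36 (n_4 = 4)
Step 3: H = 12/(N(N+1)) * sum(R_i^2/n_i) - 3(N+1)
     = 12/(17*18) * (49^2/5 + 28^2/4 + 40^2/4 + 36^2/4) - 3*18
     = 0.039216 * 1400.2 - 54
     = 0.909804.
Step 4: Ties present; correction factor C = 1 - 36/(17^3 - 17) = 0.992647. Corrected H = 0.909804 / 0.992647 = 0.916543.
Step 5: Under H0, H ~ chi^2(3); p-value = 0.821434.
Step 6: alpha = 0.05. fail to reject H0.

H = 0.9165, df = 3, p = 0.821434, fail to reject H0.


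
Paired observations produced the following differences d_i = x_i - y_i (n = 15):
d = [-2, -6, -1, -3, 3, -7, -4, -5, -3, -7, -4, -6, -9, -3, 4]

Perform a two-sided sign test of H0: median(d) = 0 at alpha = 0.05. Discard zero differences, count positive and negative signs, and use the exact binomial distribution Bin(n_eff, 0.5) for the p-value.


Step 1: Discard zero differences. Original n = 15; n_eff = number of nonzero differences = 15.
Nonzero differences (with sign): -2, -6, -1, -3, +3, -7, -4, -5, -3, -7, -4, -6, -9, -3, +4
Step 2: Count signs: positive = 2, negative = 13.
Step 3: Under H0: P(positive) = 0.5, so the number of positives S ~ Bin(15, 0.5).
Step 4: Two-sided exact p-value = sum of Bin(15,0.5) probabilities at or below the observed probability = 0.007385.
Step 5: alpha = 0.05. reject H0.

n_eff = 15, pos = 2, neg = 13, p = 0.007385, reject H0.


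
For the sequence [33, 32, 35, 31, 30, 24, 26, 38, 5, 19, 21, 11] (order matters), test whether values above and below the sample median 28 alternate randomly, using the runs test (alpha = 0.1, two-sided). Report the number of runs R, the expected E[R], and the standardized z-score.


Step 1: Compute median = 28; label A = above, B = below.
Labels in order: AAAAABBABBBB  (n_A = 6, n_B = 6)
Step 2: Count runs R = 4.
Step 3: Under H0 (random ordering), E[R] = 2*n_A*n_B/(n_A+n_B) + 1 = 2*6*6/12 + 1 = 7.0000.
        Var[R] = 2*n_A*n_B*(2*n_A*n_B - n_A - n_B) / ((n_A+n_B)^2 * (n_A+n_B-1)) = 4320/1584 = 2.7273.
        SD[R] = 1.6514.
Step 4: Continuity-corrected z = (R + 0.5 - E[R]) / SD[R] = (4 + 0.5 - 7.0000) / 1.6514 = -1.5138.
Step 5: Two-sided p-value via normal approximation = 2*(1 - Phi(|z|)) = 0.130070.
Step 6: alpha = 0.1. fail to reject H0.

R = 4, z = -1.5138, p = 0.130070, fail to reject H0.


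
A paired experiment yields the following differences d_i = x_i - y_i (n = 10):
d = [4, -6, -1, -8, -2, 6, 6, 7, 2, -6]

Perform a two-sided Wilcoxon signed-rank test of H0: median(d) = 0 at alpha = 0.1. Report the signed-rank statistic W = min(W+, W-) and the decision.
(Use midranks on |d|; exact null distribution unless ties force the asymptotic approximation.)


Step 1: Drop any zero differences (none here) and take |d_i|.
|d| = [4, 6, 1, 8, 2, 6, 6, 7, 2, 6]
Step 2: Midrank |d_i| (ties get averaged ranks).
ranks: |4|->4, |6|->6.5, |1|->1, |8|->10, |2|->2.5, |6|->6.5, |6|->6.5, |7|->9, |2|->2.5, |6|->6.5
Step 3: Attach original signs; sum ranks with positive sign and with negative sign.
W+ = 4 + 6.5 + 6.5 + 9 + 2.5 = 28.5
W- = 6.5 + 1 + 10 + 2.5 + 6.5 = 26.5
(Check: W+ + W- = 55 should equal n(n+1)/2 = 55.)
Step 4: Test statistic W = min(W+, W-) = 26.5.
Step 5: Ties in |d|, so use the tie-corrected normal approximation.
        E[W] = n(n+1)/4 = 10*11/4 = 27.5.
        Tie groups: |d|=2 (t=2), |d|=6 (t=4); sum(t^3 - t) = 66.
        Var[W] = n(n+1)(2n+1)/24 - sum(t^3-t)/48 = 2310/24 - 66/48 = 94.875.
        z = (W - E[W]) / sqrt(Var[W]) = (26.5 - 27.5) / 9.7404 = -0.1027.
        Two-sided p = 2*Phi(z) = 0.918229.
Step 6: alpha = 0.1. fail to reject H0.

W+ = 28.5, W- = 26.5, W = min = 26.5, p = 0.918229, fail to reject H0.


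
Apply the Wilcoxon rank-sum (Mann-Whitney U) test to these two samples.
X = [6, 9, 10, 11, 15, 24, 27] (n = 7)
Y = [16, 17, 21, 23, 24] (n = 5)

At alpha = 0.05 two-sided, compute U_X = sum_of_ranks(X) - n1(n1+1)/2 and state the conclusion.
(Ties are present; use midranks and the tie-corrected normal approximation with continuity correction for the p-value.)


Step 1: Combine and sort all 12 observations; assign midranks.
sorted (value, group): (6,X), (9,X), (10,X), (11,X), (15,X), (16,Y), (17,Y), (21,Y), (23,Y), (24,X), (24,Y), (27,X)
ranks: 6->1, 9->2, 10->3, 11->4, 15->5, 16->6, 17->7, 21->8, 23->9, 24->10.5, 24->10.5, 27->12
Step 2: Rank sum for X: R1 = 1 + 2 + 3 + 4 + 5 + 10.5 + 12 = 37.5.
Step 3: U_X = R1 - n1(n1+1)/2 = 37.5 - 7*8/2 = 37.5 - 28 = 9.5.
       U_Y = n1*n2 - U_X = 35 - 9.5 = 25.5.
Step 4: Ties are present, so use the tie-corrected normal approximation (with continuity correction) for the p-value.
Step 5: p-value = 0.222415; compare to alpha = 0.05. fail to reject H0.

U_X = 9.5, p = 0.222415, fail to reject H0 at alpha = 0.05.


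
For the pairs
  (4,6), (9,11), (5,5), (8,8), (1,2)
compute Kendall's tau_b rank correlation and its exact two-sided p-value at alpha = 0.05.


Step 1: Enumerate the 10 unordered pairs (i,j) with i<j and classify each by sign(x_j-x_i) * sign(y_j-y_i).
  (1,2):dx=+5,dy=+5->C; (1,3):dx=+1,dy=-1->D; (1,4):dx=+4,dy=+2->C; (1,5):dx=-3,dy=-4->C
  (2,3):dx=-4,dy=-6->C; (2,4):dx=-1,dy=-3->C; (2,5):dx=-8,dy=-9->C; (3,4):dx=+3,dy=+3->C
  (3,5):dx=-4,dy=-3->C; (4,5):dx=-7,dy=-6->C
Step 2: C = 9, D = 1, total pairs = 10.
Step 3: tau = (C - D)/(n(n-1)/2) = (9 - 1)/10 = 0.800000.
Step 4: Exact two-sided p-value (enumerate n! = 120 permutations of y under H0): p = 0.083333.
Step 5: alpha = 0.05. fail to reject H0.

tau_b = 0.8000 (C=9, D=1), p = 0.083333, fail to reject H0.


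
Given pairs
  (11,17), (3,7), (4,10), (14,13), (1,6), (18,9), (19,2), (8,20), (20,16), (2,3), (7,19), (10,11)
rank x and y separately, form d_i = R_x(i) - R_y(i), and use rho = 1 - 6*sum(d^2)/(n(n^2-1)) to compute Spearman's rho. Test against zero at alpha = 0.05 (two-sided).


Step 1: Rank x and y separately (midranks; no ties here).
rank(x): 11->8, 3->3, 4->4, 14->9, 1->1, 18->10, 19->11, 8->6, 20->12, 2->2, 7->5, 10->7
rank(y): 17->10, 7->4, 10->6, 13->8, 6->3, 9->5, 2->1, 20->12, 16->9, 3->2, 19->11, 11->7
Step 2: d_i = R_x(i) - R_y(i); compute d_i^2.
  (8-10)^2=4, (3-4)^2=1, (4-6)^2=4, (9-8)^2=1, (1-3)^2=4, (10-5)^2=25, (11-1)^2=100, (6-12)^2=36, (12-9)^2=9, (2-2)^2=0, (5-11)^2=36, (7-7)^2=0
sum(d^2) = 220.
Step 3: rho = 1 - 6*220 / (12*(12^2 - 1)) = 1 - 1320/1716 = 0.230769.
Step 4: Under H0, t = rho * sqrt((n-2)/(1-rho^2)) = 0.7500 ~ t(10).
Step 5: Two-sided p-value from the t-distribution with 10 df = 0.470532.
Step 6: alpha = 0.05. fail to reject H0.

rho = 0.2308, p = 0.470532, fail to reject H0 at alpha = 0.05.


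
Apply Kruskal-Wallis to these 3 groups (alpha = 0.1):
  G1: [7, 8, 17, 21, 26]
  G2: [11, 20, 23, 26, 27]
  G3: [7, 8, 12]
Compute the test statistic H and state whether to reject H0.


Step 1: Combine all N = 13 observations and assign midranks.
sorted (value, group, rank): (7,G1,1.5), (7,G3,1.5), (8,G1,3.5), (8,G3,3.5), (11,G2,5), (12,G3,6), (17,G1,7), (20,G2,8), (21,G1,9), (23,G2,10), (26,G1,11.5), (26,G2,11.5), (27,G2,13)
Step 2: Sum ranks within each group.
R_1 = 32.5 (n_1 = 5)
R_2 = 47.5 (n_2 = 5)
R_3 = 11 (n_3 = 3)
Step 3: H = 12/(N(N+1)) * sum(R_i^2/n_i) - 3(N+1)
     = 12/(13*14) * (32.5^2/5 + 47.5^2/5 + 11^2/3) - 3*14
     = 0.065934 * 702.833 - 42
     = 4.340659.
Step 4: Ties present; correction factor C = 1 - 18/(13^3 - 13) = 0.991758. Corrected H = 4.340659 / 0.991758 = 4.376731.
Step 5: Under H0, H ~ chi^2(2); p-value = 0.112100.
Step 6: alpha = 0.1. fail to reject H0.

H = 4.3767, df = 2, p = 0.112100, fail to reject H0.


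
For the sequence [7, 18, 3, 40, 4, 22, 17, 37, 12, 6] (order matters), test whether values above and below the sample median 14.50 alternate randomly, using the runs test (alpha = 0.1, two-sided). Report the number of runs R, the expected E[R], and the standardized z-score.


Step 1: Compute median = 14.50; label A = above, B = below.
Labels in order: BABABAAABB  (n_A = 5, n_B = 5)
Step 2: Count runs R = 7.
Step 3: Under H0 (random ordering), E[R] = 2*n_A*n_B/(n_A+n_B) + 1 = 2*5*5/10 + 1 = 6.0000.
        Var[R] = 2*n_A*n_B*(2*n_A*n_B - n_A - n_B) / ((n_A+n_B)^2 * (n_A+n_B-1)) = 2000/900 = 2.2222.
        SD[R] = 1.4907.
Step 4: Continuity-corrected z = (R - 0.5 - E[R]) / SD[R] = (7 - 0.5 - 6.0000) / 1.4907 = 0.3354.
Step 5: Two-sided p-value via normal approximation = 2*(1 - Phi(|z|)) = 0.737316.
Step 6: alpha = 0.1. fail to reject H0.

R = 7, z = 0.3354, p = 0.737316, fail to reject H0.


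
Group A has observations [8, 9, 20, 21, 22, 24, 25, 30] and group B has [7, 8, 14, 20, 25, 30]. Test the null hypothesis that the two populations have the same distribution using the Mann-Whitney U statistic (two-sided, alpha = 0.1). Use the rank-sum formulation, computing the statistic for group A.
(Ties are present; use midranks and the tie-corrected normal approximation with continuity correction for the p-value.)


Step 1: Combine and sort all 14 observations; assign midranks.
sorted (value, group): (7,Y), (8,X), (8,Y), (9,X), (14,Y), (20,X), (20,Y), (21,X), (22,X), (24,X), (25,X), (25,Y), (30,X), (30,Y)
ranks: 7->1, 8->2.5, 8->2.5, 9->4, 14->5, 20->6.5, 20->6.5, 21->8, 22->9, 24->10, 25->11.5, 25->11.5, 30->13.5, 30->13.5
Step 2: Rank sum for X: R1 = 2.5 + 4 + 6.5 + 8 + 9 + 10 + 11.5 + 13.5 = 65.
Step 3: U_X = R1 - n1(n1+1)/2 = 65 - 8*9/2 = 65 - 36 = 29.
       U_Y = n1*n2 - U_X = 48 - 29 = 19.
Step 4: Ties are present, so use the tie-corrected normal approximation (with continuity correction) for the p-value.
Step 5: p-value = 0.559545; compare to alpha = 0.1. fail to reject H0.

U_X = 29, p = 0.559545, fail to reject H0 at alpha = 0.1.


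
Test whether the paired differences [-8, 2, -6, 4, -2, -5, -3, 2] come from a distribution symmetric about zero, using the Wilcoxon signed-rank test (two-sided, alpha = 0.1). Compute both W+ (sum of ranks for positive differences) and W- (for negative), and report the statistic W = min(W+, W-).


Step 1: Drop any zero differences (none here) and take |d_i|.
|d| = [8, 2, 6, 4, 2, 5, 3, 2]
Step 2: Midrank |d_i| (ties get averaged ranks).
ranks: |8|->8, |2|->2, |6|->7, |4|->5, |2|->2, |5|->6, |3|->4, |2|->2
Step 3: Attach original signs; sum ranks with positive sign and with negative sign.
W+ = 2 + 5 + 2 = 9
W- = 8 + 7 + 2 + 6 + 4 = 27
(Check: W+ + W- = 36 should equal n(n+1)/2 = 36.)
Step 4: Test statistic W = min(W+, W-) = 9.
Step 5: Ties in |d|, so use the tie-corrected normal approximation.
        E[W] = n(n+1)/4 = 8*9/4 = 18.
        Tie groups: |d|=2 (t=3); sum(t^3 - t) = 24.
        Var[W] = n(n+1)(2n+1)/24 - sum(t^3-t)/48 = 1224/24 - 24/48 = 50.5.
        z = (W - E[W]) / sqrt(Var[W]) = (9 - 18) / 7.1063 = -1.2665.
        Two-sided p = 2*Phi(z) = 0.205343.
Step 6: alpha = 0.1. fail to reject H0.

W+ = 9, W- = 27, W = min = 9, p = 0.205343, fail to reject H0.


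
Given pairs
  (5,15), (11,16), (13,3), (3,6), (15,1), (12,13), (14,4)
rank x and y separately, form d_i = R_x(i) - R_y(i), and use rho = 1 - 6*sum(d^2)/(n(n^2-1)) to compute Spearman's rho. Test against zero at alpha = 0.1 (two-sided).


Step 1: Rank x and y separately (midranks; no ties here).
rank(x): 5->2, 11->3, 13->5, 3->1, 15->7, 12->4, 14->6
rank(y): 15->6, 16->7, 3->2, 6->4, 1->1, 13->5, 4->3
Step 2: d_i = R_x(i) - R_y(i); compute d_i^2.
  (2-6)^2=16, (3-7)^2=16, (5-2)^2=9, (1-4)^2=9, (7-1)^2=36, (4-5)^2=1, (6-3)^2=9
sum(d^2) = 96.
Step 3: rho = 1 - 6*96 / (7*(7^2 - 1)) = 1 - 576/336 = -0.714286.
Step 4: Under H0, t = rho * sqrt((n-2)/(1-rho^2)) = -2.2822 ~ t(5).
Step 5: Two-sided p-value from the t-distribution with 5 df = 0.071344.
Step 6: alpha = 0.1. reject H0.

rho = -0.7143, p = 0.071344, reject H0 at alpha = 0.1.


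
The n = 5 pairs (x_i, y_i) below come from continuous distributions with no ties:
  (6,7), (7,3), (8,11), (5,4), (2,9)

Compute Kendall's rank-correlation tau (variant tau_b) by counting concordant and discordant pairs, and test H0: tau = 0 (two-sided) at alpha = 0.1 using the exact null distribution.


Step 1: Enumerate the 10 unordered pairs (i,j) with i<j and classify each by sign(x_j-x_i) * sign(y_j-y_i).
  (1,2):dx=+1,dy=-4->D; (1,3):dx=+2,dy=+4->C; (1,4):dx=-1,dy=-3->C; (1,5):dx=-4,dy=+2->D
  (2,3):dx=+1,dy=+8->C; (2,4):dx=-2,dy=+1->D; (2,5):dx=-5,dy=+6->D; (3,4):dx=-3,dy=-7->C
  (3,5):dx=-6,dy=-2->C; (4,5):dx=-3,dy=+5->D
Step 2: C = 5, D = 5, total pairs = 10.
Step 3: tau = (C - D)/(n(n-1)/2) = (5 - 5)/10 = 0.000000.
Step 4: Exact two-sided p-value (enumerate n! = 120 permutations of y under H0): p = 1.000000.
Step 5: alpha = 0.1. fail to reject H0.

tau_b = 0.0000 (C=5, D=5), p = 1.000000, fail to reject H0.


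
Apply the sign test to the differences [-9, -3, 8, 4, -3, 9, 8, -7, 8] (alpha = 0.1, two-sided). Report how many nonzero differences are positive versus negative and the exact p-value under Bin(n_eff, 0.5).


Step 1: Discard zero differences. Original n = 9; n_eff = number of nonzero differences = 9.
Nonzero differences (with sign): -9, -3, +8, +4, -3, +9, +8, -7, +8
Step 2: Count signs: positive = 5, negative = 4.
Step 3: Under H0: P(positive) = 0.5, so the number of positives S ~ Bin(9, 0.5).
Step 4: Two-sided exact p-value = sum of Bin(9,0.5) probabilities at or below the observed probability = 1.000000.
Step 5: alpha = 0.1. fail to reject H0.

n_eff = 9, pos = 5, neg = 4, p = 1.000000, fail to reject H0.


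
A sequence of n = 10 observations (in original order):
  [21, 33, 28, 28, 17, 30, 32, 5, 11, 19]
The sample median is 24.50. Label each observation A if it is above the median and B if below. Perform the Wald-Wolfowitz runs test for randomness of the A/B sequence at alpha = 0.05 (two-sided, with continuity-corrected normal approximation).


Step 1: Compute median = 24.50; label A = above, B = below.
Labels in order: BAAABAABBB  (n_A = 5, n_B = 5)
Step 2: Count runs R = 5.
Step 3: Under H0 (random ordering), E[R] = 2*n_A*n_B/(n_A+n_B) + 1 = 2*5*5/10 + 1 = 6.0000.
        Var[R] = 2*n_A*n_B*(2*n_A*n_B - n_A - n_B) / ((n_A+n_B)^2 * (n_A+n_B-1)) = 2000/900 = 2.2222.
        SD[R] = 1.4907.
Step 4: Continuity-corrected z = (R + 0.5 - E[R]) / SD[R] = (5 + 0.5 - 6.0000) / 1.4907 = -0.3354.
Step 5: Two-sided p-value via normal approximation = 2*(1 - Phi(|z|)) = 0.737316.
Step 6: alpha = 0.05. fail to reject H0.

R = 5, z = -0.3354, p = 0.737316, fail to reject H0.


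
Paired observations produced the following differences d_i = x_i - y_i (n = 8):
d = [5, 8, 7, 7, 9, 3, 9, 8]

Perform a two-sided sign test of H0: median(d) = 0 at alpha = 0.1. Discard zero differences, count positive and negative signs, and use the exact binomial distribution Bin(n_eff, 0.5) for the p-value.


Step 1: Discard zero differences. Original n = 8; n_eff = number of nonzero differences = 8.
Nonzero differences (with sign): +5, +8, +7, +7, +9, +3, +9, +8
Step 2: Count signs: positive = 8, negative = 0.
Step 3: Under H0: P(positive) = 0.5, so the number of positives S ~ Bin(8, 0.5).
Step 4: Two-sided exact p-value = sum of Bin(8,0.5) probabilities at or below the observed probability = 0.007812.
Step 5: alpha = 0.1. reject H0.

n_eff = 8, pos = 8, neg = 0, p = 0.007812, reject H0.


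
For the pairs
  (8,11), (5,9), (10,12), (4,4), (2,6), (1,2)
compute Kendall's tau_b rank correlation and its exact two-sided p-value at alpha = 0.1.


Step 1: Enumerate the 15 unordered pairs (i,j) with i<j and classify each by sign(x_j-x_i) * sign(y_j-y_i).
  (1,2):dx=-3,dy=-2->C; (1,3):dx=+2,dy=+1->C; (1,4):dx=-4,dy=-7->C; (1,5):dx=-6,dy=-5->C
  (1,6):dx=-7,dy=-9->C; (2,3):dx=+5,dy=+3->C; (2,4):dx=-1,dy=-5->C; (2,5):dx=-3,dy=-3->C
  (2,6):dx=-4,dy=-7->C; (3,4):dx=-6,dy=-8->C; (3,5):dx=-8,dy=-6->C; (3,6):dx=-9,dy=-10->C
  (4,5):dx=-2,dy=+2->D; (4,6):dx=-3,dy=-2->C; (5,6):dx=-1,dy=-4->C
Step 2: C = 14, D = 1, total pairs = 15.
Step 3: tau = (C - D)/(n(n-1)/2) = (14 - 1)/15 = 0.866667.
Step 4: Exact two-sided p-value (enumerate n! = 720 permutations of y under H0): p = 0.016667.
Step 5: alpha = 0.1. reject H0.

tau_b = 0.8667 (C=14, D=1), p = 0.016667, reject H0.


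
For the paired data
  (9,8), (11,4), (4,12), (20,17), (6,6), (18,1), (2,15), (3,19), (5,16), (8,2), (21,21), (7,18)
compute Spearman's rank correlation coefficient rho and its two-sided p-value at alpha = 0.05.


Step 1: Rank x and y separately (midranks; no ties here).
rank(x): 9->8, 11->9, 4->3, 20->11, 6->5, 18->10, 2->1, 3->2, 5->4, 8->7, 21->12, 7->6
rank(y): 8->5, 4->3, 12->6, 17->9, 6->4, 1->1, 15->7, 19->11, 16->8, 2->2, 21->12, 18->10
Step 2: d_i = R_x(i) - R_y(i); compute d_i^2.
  (8-5)^2=9, (9-3)^2=36, (3-6)^2=9, (11-9)^2=4, (5-4)^2=1, (10-1)^2=81, (1-7)^2=36, (2-11)^2=81, (4-8)^2=16, (7-2)^2=25, (12-12)^2=0, (6-10)^2=16
sum(d^2) = 314.
Step 3: rho = 1 - 6*314 / (12*(12^2 - 1)) = 1 - 1884/1716 = -0.097902.
Step 4: Under H0, t = rho * sqrt((n-2)/(1-rho^2)) = -0.3111 ~ t(10).
Step 5: Two-sided p-value from the t-distribution with 10 df = 0.762122.
Step 6: alpha = 0.05. fail to reject H0.

rho = -0.0979, p = 0.762122, fail to reject H0 at alpha = 0.05.


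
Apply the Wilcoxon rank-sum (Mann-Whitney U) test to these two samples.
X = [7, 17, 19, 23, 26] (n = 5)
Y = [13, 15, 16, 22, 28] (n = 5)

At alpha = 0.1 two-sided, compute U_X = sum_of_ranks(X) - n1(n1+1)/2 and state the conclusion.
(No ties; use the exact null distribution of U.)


Step 1: Combine and sort all 10 observations; assign midranks.
sorted (value, group): (7,X), (13,Y), (15,Y), (16,Y), (17,X), (19,X), (22,Y), (23,X), (26,X), (28,Y)
ranks: 7->1, 13->2, 15->3, 16->4, 17->5, 19->6, 22->7, 23->8, 26->9, 28->10
Step 2: Rank sum for X: R1 = 1 + 5 + 6 + 8 + 9 = 29.
Step 3: U_X = R1 - n1(n1+1)/2 = 29 - 5*6/2 = 29 - 15 = 14.
       U_Y = n1*n2 - U_X = 25 - 14 = 11.
Step 4: No ties, so the exact null distribution of U (based on enumerating the C(10,5) = 252 equally likely rank assignments) gives the two-sided p-value.
Step 5: p-value = 0.841270; compare to alpha = 0.1. fail to reject H0.

U_X = 14, p = 0.841270, fail to reject H0 at alpha = 0.1.


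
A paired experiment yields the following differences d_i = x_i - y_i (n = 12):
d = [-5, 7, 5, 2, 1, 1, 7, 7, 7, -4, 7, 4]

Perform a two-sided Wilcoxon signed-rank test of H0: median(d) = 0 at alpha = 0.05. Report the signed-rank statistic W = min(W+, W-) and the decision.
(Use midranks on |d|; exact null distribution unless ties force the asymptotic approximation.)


Step 1: Drop any zero differences (none here) and take |d_i|.
|d| = [5, 7, 5, 2, 1, 1, 7, 7, 7, 4, 7, 4]
Step 2: Midrank |d_i| (ties get averaged ranks).
ranks: |5|->6.5, |7|->10, |5|->6.5, |2|->3, |1|->1.5, |1|->1.5, |7|->10, |7|->10, |7|->10, |4|->4.5, |7|->10, |4|->4.5
Step 3: Attach original signs; sum ranks with positive sign and with negative sign.
W+ = 10 + 6.5 + 3 + 1.5 + 1.5 + 10 + 10 + 10 + 10 + 4.5 = 67
W- = 6.5 + 4.5 = 11
(Check: W+ + W- = 78 should equal n(n+1)/2 = 78.)
Step 4: Test statistic W = min(W+, W-) = 11.
Step 5: Ties in |d|, so use the tie-corrected normal approximation.
        E[W] = n(n+1)/4 = 12*13/4 = 39.
        Tie groups: |d|=1 (t=2), |d|=4 (t=2), |d|=5 (t=2), |d|=7 (t=5); sum(t^3 - t) = 138.
        Var[W] = n(n+1)(2n+1)/24 - sum(t^3-t)/48 = 3900/24 - 138/48 = 159.625.
        z = (W - E[W]) / sqrt(Var[W]) = (11 - 39) / 12.6343 = -2.2162.
        Two-sided p = 2*Phi(z) = 0.026678.
Step 6: alpha = 0.05. reject H0.

W+ = 67, W- = 11, W = min = 11, p = 0.026678, reject H0.
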